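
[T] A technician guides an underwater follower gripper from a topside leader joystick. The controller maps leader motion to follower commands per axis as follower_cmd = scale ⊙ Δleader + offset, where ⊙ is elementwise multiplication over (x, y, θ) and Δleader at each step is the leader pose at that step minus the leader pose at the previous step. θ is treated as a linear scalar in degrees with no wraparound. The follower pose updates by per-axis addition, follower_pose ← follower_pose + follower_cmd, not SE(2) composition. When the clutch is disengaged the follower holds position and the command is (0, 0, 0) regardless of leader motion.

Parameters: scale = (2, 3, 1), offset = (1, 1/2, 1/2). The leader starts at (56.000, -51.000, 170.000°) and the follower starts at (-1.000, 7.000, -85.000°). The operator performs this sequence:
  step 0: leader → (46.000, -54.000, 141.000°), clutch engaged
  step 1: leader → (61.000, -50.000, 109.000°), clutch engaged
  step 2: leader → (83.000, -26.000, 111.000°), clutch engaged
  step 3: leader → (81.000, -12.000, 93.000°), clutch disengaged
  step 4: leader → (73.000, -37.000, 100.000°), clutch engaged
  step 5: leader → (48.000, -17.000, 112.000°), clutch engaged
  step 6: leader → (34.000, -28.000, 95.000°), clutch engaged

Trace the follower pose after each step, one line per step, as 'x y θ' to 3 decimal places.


-20.000 -1.500 -113.500
11.000 11.000 -145.000
56.000 83.500 -142.500
56.000 83.500 -142.500
41.000 9.000 -135.000
-8.000 69.500 -122.500
-35.000 37.000 -139.000

step 0: Δleader=(-10.000, -3.000, -29.000°), engaged; cmd=(-19.000, -8.500, -28.500°) → follower=(-20.000, -1.500, -113.500°)
step 1: Δleader=(15.000, 4.000, -32.000°), engaged; cmd=(31.000, 12.500, -31.500°) → follower=(11.000, 11.000, -145.000°)
step 2: Δleader=(22.000, 24.000, 2.000°), engaged; cmd=(45.000, 72.500, 2.500°) → follower=(56.000, 83.500, -142.500°)
step 3: Δleader=(-2.000, 14.000, -18.000°), disengaged; cmd=(0,0,0) → follower holds at (56.000, 83.500, -142.500°)
step 4: Δleader=(-8.000, -25.000, 7.000°), engaged; cmd=(-15.000, -74.500, 7.500°) → follower=(41.000, 9.000, -135.000°)
step 5: Δleader=(-25.000, 20.000, 12.000°), engaged; cmd=(-49.000, 60.500, 12.500°) → follower=(-8.000, 69.500, -122.500°)
step 6: Δleader=(-14.000, -11.000, -17.000°), engaged; cmd=(-27.000, -32.500, -16.500°) → follower=(-35.000, 37.000, -139.000°)


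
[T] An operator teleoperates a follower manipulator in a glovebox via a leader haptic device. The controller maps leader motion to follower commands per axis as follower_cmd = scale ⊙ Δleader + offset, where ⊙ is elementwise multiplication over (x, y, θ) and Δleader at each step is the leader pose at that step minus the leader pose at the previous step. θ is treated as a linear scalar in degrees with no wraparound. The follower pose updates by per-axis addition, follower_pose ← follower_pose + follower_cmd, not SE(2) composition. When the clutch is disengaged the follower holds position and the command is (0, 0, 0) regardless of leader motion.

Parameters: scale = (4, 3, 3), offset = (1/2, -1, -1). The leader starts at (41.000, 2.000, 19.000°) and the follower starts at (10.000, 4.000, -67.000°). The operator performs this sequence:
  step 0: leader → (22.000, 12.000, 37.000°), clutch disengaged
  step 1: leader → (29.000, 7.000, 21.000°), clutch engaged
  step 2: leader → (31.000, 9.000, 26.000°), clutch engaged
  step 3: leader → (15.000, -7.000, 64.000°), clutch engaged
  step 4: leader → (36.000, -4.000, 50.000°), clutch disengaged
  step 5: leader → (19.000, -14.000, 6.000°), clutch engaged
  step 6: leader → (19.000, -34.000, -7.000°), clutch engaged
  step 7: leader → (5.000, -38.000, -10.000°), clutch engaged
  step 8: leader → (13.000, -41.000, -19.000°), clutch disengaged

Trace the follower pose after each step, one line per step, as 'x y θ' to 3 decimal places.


10.000 4.000 -67.000
38.500 -12.000 -116.000
47.000 -7.000 -102.000
-16.500 -56.000 11.000
-16.500 -56.000 11.000
-84.000 -87.000 -122.000
-83.500 -148.000 -162.000
-139.000 -161.000 -172.000
-139.000 -161.000 -172.000

step 0: Δleader=(-19.000, 10.000, 18.000°), disengaged; cmd=(0,0,0) → follower holds at (10.000, 4.000, -67.000°)
step 1: Δleader=(7.000, -5.000, -16.000°), engaged; cmd=(28.500, -16.000, -49.000°) → follower=(38.500, -12.000, -116.000°)
step 2: Δleader=(2.000, 2.000, 5.000°), engaged; cmd=(8.500, 5.000, 14.000°) → follower=(47.000, -7.000, -102.000°)
step 3: Δleader=(-16.000, -16.000, 38.000°), engaged; cmd=(-63.500, -49.000, 113.000°) → follower=(-16.500, -56.000, 11.000°)
step 4: Δleader=(21.000, 3.000, -14.000°), disengaged; cmd=(0,0,0) → follower holds at (-16.500, -56.000, 11.000°)
step 5: Δleader=(-17.000, -10.000, -44.000°), engaged; cmd=(-67.500, -31.000, -133.000°) → follower=(-84.000, -87.000, -122.000°)
step 6: Δleader=(0.000, -20.000, -13.000°), engaged; cmd=(0.500, -61.000, -40.000°) → follower=(-83.500, -148.000, -162.000°)
step 7: Δleader=(-14.000, -4.000, -3.000°), engaged; cmd=(-55.500, -13.000, -10.000°) → follower=(-139.000, -161.000, -172.000°)
step 8: Δleader=(8.000, -3.000, -9.000°), disengaged; cmd=(0,0,0) → follower holds at (-139.000, -161.000, -172.000°)


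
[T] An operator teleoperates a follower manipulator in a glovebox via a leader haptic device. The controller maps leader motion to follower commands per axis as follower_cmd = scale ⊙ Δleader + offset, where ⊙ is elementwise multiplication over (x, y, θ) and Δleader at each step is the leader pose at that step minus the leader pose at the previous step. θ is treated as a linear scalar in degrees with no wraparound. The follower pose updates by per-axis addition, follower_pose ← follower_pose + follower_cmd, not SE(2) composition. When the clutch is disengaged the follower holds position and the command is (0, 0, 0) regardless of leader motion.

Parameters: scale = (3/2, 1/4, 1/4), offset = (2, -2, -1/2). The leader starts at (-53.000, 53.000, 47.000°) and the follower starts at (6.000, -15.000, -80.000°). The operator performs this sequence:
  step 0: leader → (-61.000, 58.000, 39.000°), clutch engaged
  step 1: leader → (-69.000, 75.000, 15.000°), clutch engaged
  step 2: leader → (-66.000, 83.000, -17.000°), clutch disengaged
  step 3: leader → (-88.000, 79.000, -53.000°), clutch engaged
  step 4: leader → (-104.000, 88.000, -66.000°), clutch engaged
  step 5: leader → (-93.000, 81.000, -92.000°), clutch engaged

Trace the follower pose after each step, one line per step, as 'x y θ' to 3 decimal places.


-4.000 -15.750 -82.500
-14.000 -13.500 -89.000
-14.000 -13.500 -89.000
-45.000 -16.500 -98.500
-67.000 -16.250 -102.250
-48.500 -20.000 -109.250

step 0: Δleader=(-8.000, 5.000, -8.000°), engaged; cmd=(-10.000, -0.750, -2.500°) → follower=(-4.000, -15.750, -82.500°)
step 1: Δleader=(-8.000, 17.000, -24.000°), engaged; cmd=(-10.000, 2.250, -6.500°) → follower=(-14.000, -13.500, -89.000°)
step 2: Δleader=(3.000, 8.000, -32.000°), disengaged; cmd=(0,0,0) → follower holds at (-14.000, -13.500, -89.000°)
step 3: Δleader=(-22.000, -4.000, -36.000°), engaged; cmd=(-31.000, -3.000, -9.500°) → follower=(-45.000, -16.500, -98.500°)
step 4: Δleader=(-16.000, 9.000, -13.000°), engaged; cmd=(-22.000, 0.250, -3.750°) → follower=(-67.000, -16.250, -102.250°)
step 5: Δleader=(11.000, -7.000, -26.000°), engaged; cmd=(18.500, -3.750, -7.000°) → follower=(-48.500, -20.000, -109.250°)


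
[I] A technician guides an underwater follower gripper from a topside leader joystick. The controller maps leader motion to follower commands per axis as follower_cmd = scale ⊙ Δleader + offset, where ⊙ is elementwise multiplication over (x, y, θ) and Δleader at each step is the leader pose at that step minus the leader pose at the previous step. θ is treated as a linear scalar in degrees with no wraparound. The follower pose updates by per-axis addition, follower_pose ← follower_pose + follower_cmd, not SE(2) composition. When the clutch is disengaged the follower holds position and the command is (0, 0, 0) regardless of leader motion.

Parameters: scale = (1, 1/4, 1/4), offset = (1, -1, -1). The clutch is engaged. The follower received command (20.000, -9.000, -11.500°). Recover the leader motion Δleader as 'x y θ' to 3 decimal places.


axis x: (20.000 − 1) / (1) = 19.000
axis y: (-9.000 − -1) / (1/4) = -32.000
axis θ: (-11.500 − -1) / (1/4) = -42.000

19.000 -32.000 -42.000


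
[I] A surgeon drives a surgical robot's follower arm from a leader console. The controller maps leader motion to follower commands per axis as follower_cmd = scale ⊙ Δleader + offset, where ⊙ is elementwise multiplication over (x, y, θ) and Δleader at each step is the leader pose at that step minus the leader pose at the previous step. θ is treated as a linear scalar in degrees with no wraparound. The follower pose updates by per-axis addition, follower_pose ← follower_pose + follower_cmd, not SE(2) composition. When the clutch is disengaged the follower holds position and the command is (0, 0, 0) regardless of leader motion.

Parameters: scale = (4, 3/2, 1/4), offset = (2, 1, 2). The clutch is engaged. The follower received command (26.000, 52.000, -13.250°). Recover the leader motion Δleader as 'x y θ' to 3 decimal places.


6.000 34.000 -61.000

axis x: (26.000 − 2) / (4) = 6.000
axis y: (52.000 − 1) / (3/2) = 34.000
axis θ: (-13.250 − 2) / (1/4) = -61.000


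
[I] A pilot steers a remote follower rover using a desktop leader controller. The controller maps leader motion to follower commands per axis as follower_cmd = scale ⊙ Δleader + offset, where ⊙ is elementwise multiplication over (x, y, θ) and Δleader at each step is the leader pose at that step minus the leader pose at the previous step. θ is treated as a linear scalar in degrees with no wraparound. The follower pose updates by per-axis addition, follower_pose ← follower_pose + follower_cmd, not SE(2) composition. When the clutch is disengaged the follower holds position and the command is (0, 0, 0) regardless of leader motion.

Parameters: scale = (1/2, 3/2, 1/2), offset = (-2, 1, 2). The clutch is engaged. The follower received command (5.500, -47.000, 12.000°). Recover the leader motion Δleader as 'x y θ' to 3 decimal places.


15.000 -32.000 20.000

axis x: (5.500 − -2) / (1/2) = 15.000
axis y: (-47.000 − 1) / (3/2) = -32.000
axis θ: (12.000 − 2) / (1/2) = 20.000


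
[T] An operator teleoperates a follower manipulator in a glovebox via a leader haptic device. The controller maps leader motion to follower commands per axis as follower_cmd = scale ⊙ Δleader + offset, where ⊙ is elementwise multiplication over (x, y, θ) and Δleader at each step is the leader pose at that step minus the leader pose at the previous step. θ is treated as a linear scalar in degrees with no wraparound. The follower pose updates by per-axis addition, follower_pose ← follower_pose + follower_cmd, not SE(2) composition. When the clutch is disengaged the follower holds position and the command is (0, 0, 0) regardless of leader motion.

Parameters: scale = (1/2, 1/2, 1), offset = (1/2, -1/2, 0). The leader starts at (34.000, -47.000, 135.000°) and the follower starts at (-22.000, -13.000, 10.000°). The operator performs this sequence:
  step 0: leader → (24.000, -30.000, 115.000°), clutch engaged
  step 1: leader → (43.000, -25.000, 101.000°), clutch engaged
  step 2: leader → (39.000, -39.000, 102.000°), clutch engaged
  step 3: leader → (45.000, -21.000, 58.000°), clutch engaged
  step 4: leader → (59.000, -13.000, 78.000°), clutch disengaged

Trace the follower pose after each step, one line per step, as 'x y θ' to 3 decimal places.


step 0: Δleader=(-10.000, 17.000, -20.000°), engaged; cmd=(-4.500, 8.000, -20.000°) → follower=(-26.500, -5.000, -10.000°)
step 1: Δleader=(19.000, 5.000, -14.000°), engaged; cmd=(10.000, 2.000, -14.000°) → follower=(-16.500, -3.000, -24.000°)
step 2: Δleader=(-4.000, -14.000, 1.000°), engaged; cmd=(-1.500, -7.500, 1.000°) → follower=(-18.000, -10.500, -23.000°)
step 3: Δleader=(6.000, 18.000, -44.000°), engaged; cmd=(3.500, 8.500, -44.000°) → follower=(-14.500, -2.000, -67.000°)
step 4: Δleader=(14.000, 8.000, 20.000°), disengaged; cmd=(0,0,0) → follower holds at (-14.500, -2.000, -67.000°)

-26.500 -5.000 -10.000
-16.500 -3.000 -24.000
-18.000 -10.500 -23.000
-14.500 -2.000 -67.000
-14.500 -2.000 -67.000


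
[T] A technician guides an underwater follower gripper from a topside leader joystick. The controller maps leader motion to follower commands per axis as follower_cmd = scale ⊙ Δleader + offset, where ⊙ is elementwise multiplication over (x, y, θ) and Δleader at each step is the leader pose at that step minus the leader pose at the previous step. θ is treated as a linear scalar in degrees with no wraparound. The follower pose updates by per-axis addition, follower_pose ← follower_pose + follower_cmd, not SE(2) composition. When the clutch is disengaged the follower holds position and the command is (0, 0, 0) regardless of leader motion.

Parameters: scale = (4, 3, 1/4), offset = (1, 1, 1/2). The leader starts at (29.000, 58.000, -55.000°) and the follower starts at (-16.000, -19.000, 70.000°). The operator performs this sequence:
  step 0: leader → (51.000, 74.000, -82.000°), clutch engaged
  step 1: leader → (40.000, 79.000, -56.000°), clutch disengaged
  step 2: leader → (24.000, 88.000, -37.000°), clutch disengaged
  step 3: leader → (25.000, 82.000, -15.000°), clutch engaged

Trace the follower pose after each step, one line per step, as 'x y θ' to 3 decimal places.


step 0: Δleader=(22.000, 16.000, -27.000°), engaged; cmd=(89.000, 49.000, -6.250°) → follower=(73.000, 30.000, 63.750°)
step 1: Δleader=(-11.000, 5.000, 26.000°), disengaged; cmd=(0,0,0) → follower holds at (73.000, 30.000, 63.750°)
step 2: Δleader=(-16.000, 9.000, 19.000°), disengaged; cmd=(0,0,0) → follower holds at (73.000, 30.000, 63.750°)
step 3: Δleader=(1.000, -6.000, 22.000°), engaged; cmd=(5.000, -17.000, 6.000°) → follower=(78.000, 13.000, 69.750°)

73.000 30.000 63.750
73.000 30.000 63.750
73.000 30.000 63.750
78.000 13.000 69.750


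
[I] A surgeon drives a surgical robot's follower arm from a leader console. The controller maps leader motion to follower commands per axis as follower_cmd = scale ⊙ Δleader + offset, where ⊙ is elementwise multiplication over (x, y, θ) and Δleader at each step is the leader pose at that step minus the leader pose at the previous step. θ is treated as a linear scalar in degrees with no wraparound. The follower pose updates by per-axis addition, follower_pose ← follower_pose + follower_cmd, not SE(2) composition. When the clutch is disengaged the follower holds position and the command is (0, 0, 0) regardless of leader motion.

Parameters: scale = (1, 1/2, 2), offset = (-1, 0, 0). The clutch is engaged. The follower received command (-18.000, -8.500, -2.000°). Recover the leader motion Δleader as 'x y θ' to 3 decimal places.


-17.000 -17.000 -1.000

axis x: (-18.000 − -1) / (1) = -17.000
axis y: (-8.500 − 0) / (1/2) = -17.000
axis θ: (-2.000 − 0) / (2) = -1.000


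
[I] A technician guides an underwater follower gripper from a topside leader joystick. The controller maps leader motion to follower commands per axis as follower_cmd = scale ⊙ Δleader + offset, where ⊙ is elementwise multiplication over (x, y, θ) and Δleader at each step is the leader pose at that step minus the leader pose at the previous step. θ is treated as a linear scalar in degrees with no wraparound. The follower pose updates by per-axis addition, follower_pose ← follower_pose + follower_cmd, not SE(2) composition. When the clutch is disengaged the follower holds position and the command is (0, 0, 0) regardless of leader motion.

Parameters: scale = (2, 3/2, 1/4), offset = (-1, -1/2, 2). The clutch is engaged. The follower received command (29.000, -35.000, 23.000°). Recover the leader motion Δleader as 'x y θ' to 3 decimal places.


15.000 -23.000 84.000

axis x: (29.000 − -1) / (2) = 15.000
axis y: (-35.000 − -1/2) / (3/2) = -23.000
axis θ: (23.000 − 2) / (1/4) = 84.000


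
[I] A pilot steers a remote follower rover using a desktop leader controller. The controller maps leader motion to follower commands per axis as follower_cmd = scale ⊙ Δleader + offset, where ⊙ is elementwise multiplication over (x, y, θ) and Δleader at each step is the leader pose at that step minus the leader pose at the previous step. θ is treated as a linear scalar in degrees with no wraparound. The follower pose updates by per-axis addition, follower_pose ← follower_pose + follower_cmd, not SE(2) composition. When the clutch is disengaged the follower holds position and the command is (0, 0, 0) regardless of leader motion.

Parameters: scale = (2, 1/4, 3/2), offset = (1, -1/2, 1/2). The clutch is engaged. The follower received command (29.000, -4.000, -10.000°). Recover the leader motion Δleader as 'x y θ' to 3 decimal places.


14.000 -14.000 -7.000

axis x: (29.000 − 1) / (2) = 14.000
axis y: (-4.000 − -1/2) / (1/4) = -14.000
axis θ: (-10.000 − 1/2) / (3/2) = -7.000


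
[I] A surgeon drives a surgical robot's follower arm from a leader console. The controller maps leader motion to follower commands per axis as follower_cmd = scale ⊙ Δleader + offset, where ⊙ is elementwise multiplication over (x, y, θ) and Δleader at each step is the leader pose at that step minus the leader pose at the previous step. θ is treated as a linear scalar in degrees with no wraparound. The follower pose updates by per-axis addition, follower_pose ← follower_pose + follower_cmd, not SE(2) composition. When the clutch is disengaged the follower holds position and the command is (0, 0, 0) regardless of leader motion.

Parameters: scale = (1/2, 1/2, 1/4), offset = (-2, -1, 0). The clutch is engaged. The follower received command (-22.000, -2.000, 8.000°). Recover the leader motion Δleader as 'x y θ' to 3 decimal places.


-40.000 -2.000 32.000

axis x: (-22.000 − -2) / (1/2) = -40.000
axis y: (-2.000 − -1) / (1/2) = -2.000
axis θ: (8.000 − 0) / (1/4) = 32.000


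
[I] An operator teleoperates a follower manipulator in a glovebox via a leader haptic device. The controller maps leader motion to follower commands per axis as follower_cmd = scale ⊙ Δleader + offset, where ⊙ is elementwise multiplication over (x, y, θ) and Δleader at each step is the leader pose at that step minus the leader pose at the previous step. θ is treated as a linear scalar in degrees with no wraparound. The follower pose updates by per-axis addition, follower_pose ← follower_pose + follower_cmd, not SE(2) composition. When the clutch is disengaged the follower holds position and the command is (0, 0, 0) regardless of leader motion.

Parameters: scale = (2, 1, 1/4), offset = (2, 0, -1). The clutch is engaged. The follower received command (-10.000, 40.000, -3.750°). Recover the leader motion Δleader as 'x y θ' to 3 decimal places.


axis x: (-10.000 − 2) / (2) = -6.000
axis y: (40.000 − 0) / (1) = 40.000
axis θ: (-3.750 − -1) / (1/4) = -11.000

-6.000 40.000 -11.000


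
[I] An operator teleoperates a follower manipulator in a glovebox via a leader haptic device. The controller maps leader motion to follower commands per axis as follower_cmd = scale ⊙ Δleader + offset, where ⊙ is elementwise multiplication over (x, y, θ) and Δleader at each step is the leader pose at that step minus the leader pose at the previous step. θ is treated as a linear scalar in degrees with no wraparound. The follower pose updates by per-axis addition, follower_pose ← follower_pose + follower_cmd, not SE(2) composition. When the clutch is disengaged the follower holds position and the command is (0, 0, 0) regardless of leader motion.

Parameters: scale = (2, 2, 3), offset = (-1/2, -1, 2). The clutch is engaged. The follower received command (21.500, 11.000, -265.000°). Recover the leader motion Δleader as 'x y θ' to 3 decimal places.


11.000 6.000 -89.000

axis x: (21.500 − -1/2) / (2) = 11.000
axis y: (11.000 − -1) / (2) = 6.000
axis θ: (-265.000 − 2) / (3) = -89.000


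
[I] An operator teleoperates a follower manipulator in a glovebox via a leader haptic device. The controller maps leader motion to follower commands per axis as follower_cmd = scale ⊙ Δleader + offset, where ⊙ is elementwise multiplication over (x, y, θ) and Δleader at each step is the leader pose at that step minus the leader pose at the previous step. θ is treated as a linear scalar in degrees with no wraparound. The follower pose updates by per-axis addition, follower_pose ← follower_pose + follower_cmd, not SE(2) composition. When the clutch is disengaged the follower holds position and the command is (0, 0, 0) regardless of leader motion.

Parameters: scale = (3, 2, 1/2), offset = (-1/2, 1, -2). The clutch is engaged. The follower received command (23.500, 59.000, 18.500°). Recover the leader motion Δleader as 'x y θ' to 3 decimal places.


8.000 29.000 41.000

axis x: (23.500 − -1/2) / (3) = 8.000
axis y: (59.000 − 1) / (2) = 29.000
axis θ: (18.500 − -2) / (1/2) = 41.000


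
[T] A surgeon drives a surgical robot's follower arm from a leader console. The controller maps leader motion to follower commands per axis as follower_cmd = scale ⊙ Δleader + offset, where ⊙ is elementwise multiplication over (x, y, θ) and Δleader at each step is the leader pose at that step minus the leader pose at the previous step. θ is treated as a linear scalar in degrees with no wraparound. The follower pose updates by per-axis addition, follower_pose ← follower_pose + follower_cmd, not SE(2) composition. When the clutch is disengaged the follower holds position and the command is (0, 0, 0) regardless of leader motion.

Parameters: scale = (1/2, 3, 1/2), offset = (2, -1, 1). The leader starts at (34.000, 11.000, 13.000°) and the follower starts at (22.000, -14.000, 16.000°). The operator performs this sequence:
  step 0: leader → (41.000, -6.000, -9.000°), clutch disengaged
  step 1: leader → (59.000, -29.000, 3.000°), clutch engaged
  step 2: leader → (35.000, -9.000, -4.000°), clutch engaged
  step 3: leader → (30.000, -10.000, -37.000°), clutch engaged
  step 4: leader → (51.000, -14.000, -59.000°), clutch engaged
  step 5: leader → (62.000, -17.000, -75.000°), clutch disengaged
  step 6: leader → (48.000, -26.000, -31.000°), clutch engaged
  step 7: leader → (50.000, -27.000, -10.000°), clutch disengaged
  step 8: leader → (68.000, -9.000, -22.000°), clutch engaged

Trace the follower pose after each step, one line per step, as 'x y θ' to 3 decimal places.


22.000 -14.000 16.000
33.000 -84.000 23.000
23.000 -25.000 20.500
22.500 -29.000 5.000
35.000 -42.000 -5.000
35.000 -42.000 -5.000
30.000 -70.000 18.000
30.000 -70.000 18.000
41.000 -17.000 13.000

step 0: Δleader=(7.000, -17.000, -22.000°), disengaged; cmd=(0,0,0) → follower holds at (22.000, -14.000, 16.000°)
step 1: Δleader=(18.000, -23.000, 12.000°), engaged; cmd=(11.000, -70.000, 7.000°) → follower=(33.000, -84.000, 23.000°)
step 2: Δleader=(-24.000, 20.000, -7.000°), engaged; cmd=(-10.000, 59.000, -2.500°) → follower=(23.000, -25.000, 20.500°)
step 3: Δleader=(-5.000, -1.000, -33.000°), engaged; cmd=(-0.500, -4.000, -15.500°) → follower=(22.500, -29.000, 5.000°)
step 4: Δleader=(21.000, -4.000, -22.000°), engaged; cmd=(12.500, -13.000, -10.000°) → follower=(35.000, -42.000, -5.000°)
step 5: Δleader=(11.000, -3.000, -16.000°), disengaged; cmd=(0,0,0) → follower holds at (35.000, -42.000, -5.000°)
step 6: Δleader=(-14.000, -9.000, 44.000°), engaged; cmd=(-5.000, -28.000, 23.000°) → follower=(30.000, -70.000, 18.000°)
step 7: Δleader=(2.000, -1.000, 21.000°), disengaged; cmd=(0,0,0) → follower holds at (30.000, -70.000, 18.000°)
step 8: Δleader=(18.000, 18.000, -12.000°), engaged; cmd=(11.000, 53.000, -5.000°) → follower=(41.000, -17.000, 13.000°)


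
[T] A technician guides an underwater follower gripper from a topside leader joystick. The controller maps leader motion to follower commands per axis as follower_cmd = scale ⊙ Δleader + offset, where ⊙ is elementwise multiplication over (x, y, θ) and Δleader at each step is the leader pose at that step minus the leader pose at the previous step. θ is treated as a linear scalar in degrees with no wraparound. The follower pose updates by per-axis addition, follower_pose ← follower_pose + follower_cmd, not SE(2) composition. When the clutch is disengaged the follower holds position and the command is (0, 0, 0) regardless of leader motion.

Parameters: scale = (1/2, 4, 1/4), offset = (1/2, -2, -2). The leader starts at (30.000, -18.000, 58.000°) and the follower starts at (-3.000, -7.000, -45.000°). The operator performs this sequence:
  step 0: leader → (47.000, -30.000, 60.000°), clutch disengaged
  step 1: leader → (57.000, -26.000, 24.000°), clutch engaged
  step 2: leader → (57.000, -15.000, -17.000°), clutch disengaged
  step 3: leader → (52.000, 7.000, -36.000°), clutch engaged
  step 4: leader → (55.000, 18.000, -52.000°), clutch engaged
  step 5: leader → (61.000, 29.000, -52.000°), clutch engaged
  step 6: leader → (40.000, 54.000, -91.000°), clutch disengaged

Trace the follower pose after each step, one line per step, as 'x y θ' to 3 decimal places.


-3.000 -7.000 -45.000
2.500 7.000 -56.000
2.500 7.000 -56.000
0.500 93.000 -62.750
2.500 135.000 -68.750
6.000 177.000 -70.750
6.000 177.000 -70.750

step 0: Δleader=(17.000, -12.000, 2.000°), disengaged; cmd=(0,0,0) → follower holds at (-3.000, -7.000, -45.000°)
step 1: Δleader=(10.000, 4.000, -36.000°), engaged; cmd=(5.500, 14.000, -11.000°) → follower=(2.500, 7.000, -56.000°)
step 2: Δleader=(0.000, 11.000, -41.000°), disengaged; cmd=(0,0,0) → follower holds at (2.500, 7.000, -56.000°)
step 3: Δleader=(-5.000, 22.000, -19.000°), engaged; cmd=(-2.000, 86.000, -6.750°) → follower=(0.500, 93.000, -62.750°)
step 4: Δleader=(3.000, 11.000, -16.000°), engaged; cmd=(2.000, 42.000, -6.000°) → follower=(2.500, 135.000, -68.750°)
step 5: Δleader=(6.000, 11.000, 0.000°), engaged; cmd=(3.500, 42.000, -2.000°) → follower=(6.000, 177.000, -70.750°)
step 6: Δleader=(-21.000, 25.000, -39.000°), disengaged; cmd=(0,0,0) → follower holds at (6.000, 177.000, -70.750°)


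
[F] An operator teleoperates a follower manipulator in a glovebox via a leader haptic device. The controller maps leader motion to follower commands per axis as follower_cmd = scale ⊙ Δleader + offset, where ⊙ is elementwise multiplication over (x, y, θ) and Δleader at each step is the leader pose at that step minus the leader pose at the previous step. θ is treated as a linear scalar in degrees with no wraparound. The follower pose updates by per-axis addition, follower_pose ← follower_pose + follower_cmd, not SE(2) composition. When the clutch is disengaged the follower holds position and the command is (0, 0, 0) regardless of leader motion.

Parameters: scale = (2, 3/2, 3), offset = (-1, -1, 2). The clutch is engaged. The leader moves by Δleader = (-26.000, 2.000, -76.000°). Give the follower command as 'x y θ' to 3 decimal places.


-53.000 2.000 -226.000

axis x: 2·-26.000 + -1 = -53.000
axis y: 3/2·2.000 + -1 = 2.000
axis θ: 3·-76.000 + 2 = -226.000


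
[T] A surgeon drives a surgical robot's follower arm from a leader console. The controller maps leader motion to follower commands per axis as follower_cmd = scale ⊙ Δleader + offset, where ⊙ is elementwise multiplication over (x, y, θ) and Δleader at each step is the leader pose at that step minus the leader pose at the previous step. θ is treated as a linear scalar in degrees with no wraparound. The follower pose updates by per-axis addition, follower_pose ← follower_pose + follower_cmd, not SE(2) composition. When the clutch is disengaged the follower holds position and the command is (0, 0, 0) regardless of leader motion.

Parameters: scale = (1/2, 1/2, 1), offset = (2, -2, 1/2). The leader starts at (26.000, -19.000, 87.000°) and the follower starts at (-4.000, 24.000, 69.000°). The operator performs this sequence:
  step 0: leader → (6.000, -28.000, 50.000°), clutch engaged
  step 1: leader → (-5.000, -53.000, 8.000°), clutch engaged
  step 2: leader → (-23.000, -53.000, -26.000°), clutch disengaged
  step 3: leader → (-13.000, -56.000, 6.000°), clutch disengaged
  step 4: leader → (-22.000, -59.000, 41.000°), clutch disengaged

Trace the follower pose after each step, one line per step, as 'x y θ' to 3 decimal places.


-12.000 17.500 32.500
-15.500 3.000 -9.000
-15.500 3.000 -9.000
-15.500 3.000 -9.000
-15.500 3.000 -9.000

step 0: Δleader=(-20.000, -9.000, -37.000°), engaged; cmd=(-8.000, -6.500, -36.500°) → follower=(-12.000, 17.500, 32.500°)
step 1: Δleader=(-11.000, -25.000, -42.000°), engaged; cmd=(-3.500, -14.500, -41.500°) → follower=(-15.500, 3.000, -9.000°)
step 2: Δleader=(-18.000, 0.000, -34.000°), disengaged; cmd=(0,0,0) → follower holds at (-15.500, 3.000, -9.000°)
step 3: Δleader=(10.000, -3.000, 32.000°), disengaged; cmd=(0,0,0) → follower holds at (-15.500, 3.000, -9.000°)
step 4: Δleader=(-9.000, -3.000, 35.000°), disengaged; cmd=(0,0,0) → follower holds at (-15.500, 3.000, -9.000°)


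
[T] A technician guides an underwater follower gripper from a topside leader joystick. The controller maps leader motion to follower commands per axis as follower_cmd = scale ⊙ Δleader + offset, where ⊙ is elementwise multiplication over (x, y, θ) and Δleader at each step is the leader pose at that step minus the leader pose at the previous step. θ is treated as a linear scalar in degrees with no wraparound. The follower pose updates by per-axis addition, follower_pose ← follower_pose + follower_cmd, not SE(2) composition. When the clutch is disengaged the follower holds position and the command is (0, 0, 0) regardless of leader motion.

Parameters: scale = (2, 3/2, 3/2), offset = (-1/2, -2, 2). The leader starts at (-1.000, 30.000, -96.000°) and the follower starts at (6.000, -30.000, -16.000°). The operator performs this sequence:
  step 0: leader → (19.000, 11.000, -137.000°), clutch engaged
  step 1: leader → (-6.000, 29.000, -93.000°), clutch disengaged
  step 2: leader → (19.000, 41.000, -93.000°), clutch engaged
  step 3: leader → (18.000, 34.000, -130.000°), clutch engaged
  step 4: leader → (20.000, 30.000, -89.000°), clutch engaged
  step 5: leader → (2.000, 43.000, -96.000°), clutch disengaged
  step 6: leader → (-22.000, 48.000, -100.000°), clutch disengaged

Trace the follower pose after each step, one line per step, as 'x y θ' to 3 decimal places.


45.500 -60.500 -75.500
45.500 -60.500 -75.500
95.000 -44.500 -73.500
92.500 -57.000 -127.000
96.000 -65.000 -63.500
96.000 -65.000 -63.500
96.000 -65.000 -63.500

step 0: Δleader=(20.000, -19.000, -41.000°), engaged; cmd=(39.500, -30.500, -59.500°) → follower=(45.500, -60.500, -75.500°)
step 1: Δleader=(-25.000, 18.000, 44.000°), disengaged; cmd=(0,0,0) → follower holds at (45.500, -60.500, -75.500°)
step 2: Δleader=(25.000, 12.000, 0.000°), engaged; cmd=(49.500, 16.000, 2.000°) → follower=(95.000, -44.500, -73.500°)
step 3: Δleader=(-1.000, -7.000, -37.000°), engaged; cmd=(-2.500, -12.500, -53.500°) → follower=(92.500, -57.000, -127.000°)
step 4: Δleader=(2.000, -4.000, 41.000°), engaged; cmd=(3.500, -8.000, 63.500°) → follower=(96.000, -65.000, -63.500°)
step 5: Δleader=(-18.000, 13.000, -7.000°), disengaged; cmd=(0,0,0) → follower holds at (96.000, -65.000, -63.500°)
step 6: Δleader=(-24.000, 5.000, -4.000°), disengaged; cmd=(0,0,0) → follower holds at (96.000, -65.000, -63.500°)


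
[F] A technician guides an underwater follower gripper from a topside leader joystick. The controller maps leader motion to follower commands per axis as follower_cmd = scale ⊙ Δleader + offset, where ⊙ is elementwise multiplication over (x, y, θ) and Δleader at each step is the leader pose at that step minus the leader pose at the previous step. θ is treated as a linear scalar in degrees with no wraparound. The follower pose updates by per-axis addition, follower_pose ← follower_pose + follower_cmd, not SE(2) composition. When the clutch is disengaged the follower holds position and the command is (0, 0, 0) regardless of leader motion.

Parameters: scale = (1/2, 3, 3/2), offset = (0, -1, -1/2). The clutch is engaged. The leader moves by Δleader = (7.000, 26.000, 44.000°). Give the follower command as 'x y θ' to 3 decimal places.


3.500 77.000 65.500

axis x: 1/2·7.000 + 0 = 3.500
axis y: 3·26.000 + -1 = 77.000
axis θ: 3/2·44.000 + -1/2 = 65.500


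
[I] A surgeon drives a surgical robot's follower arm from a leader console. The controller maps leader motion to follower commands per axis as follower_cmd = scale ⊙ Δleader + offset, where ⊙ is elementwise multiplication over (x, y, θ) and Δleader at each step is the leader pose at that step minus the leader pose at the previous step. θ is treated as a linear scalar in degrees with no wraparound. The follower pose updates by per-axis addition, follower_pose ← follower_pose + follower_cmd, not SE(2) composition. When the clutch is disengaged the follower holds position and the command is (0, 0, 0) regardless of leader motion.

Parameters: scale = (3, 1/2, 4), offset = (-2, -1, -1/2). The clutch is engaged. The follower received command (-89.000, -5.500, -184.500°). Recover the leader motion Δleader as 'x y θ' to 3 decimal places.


axis x: (-89.000 − -2) / (3) = -29.000
axis y: (-5.500 − -1) / (1/2) = -9.000
axis θ: (-184.500 − -1/2) / (4) = -46.000

-29.000 -9.000 -46.000


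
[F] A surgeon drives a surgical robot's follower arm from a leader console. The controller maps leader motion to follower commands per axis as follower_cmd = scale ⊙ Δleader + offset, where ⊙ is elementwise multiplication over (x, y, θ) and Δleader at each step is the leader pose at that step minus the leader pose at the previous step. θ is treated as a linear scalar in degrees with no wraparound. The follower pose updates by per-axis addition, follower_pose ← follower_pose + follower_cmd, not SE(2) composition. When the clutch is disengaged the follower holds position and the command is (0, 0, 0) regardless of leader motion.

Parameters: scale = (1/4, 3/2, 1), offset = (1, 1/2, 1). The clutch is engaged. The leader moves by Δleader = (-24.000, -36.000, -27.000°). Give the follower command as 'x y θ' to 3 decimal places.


-5.000 -53.500 -26.000

axis x: 1/4·-24.000 + 1 = -5.000
axis y: 3/2·-36.000 + 1/2 = -53.500
axis θ: 1·-27.000 + 1 = -26.000


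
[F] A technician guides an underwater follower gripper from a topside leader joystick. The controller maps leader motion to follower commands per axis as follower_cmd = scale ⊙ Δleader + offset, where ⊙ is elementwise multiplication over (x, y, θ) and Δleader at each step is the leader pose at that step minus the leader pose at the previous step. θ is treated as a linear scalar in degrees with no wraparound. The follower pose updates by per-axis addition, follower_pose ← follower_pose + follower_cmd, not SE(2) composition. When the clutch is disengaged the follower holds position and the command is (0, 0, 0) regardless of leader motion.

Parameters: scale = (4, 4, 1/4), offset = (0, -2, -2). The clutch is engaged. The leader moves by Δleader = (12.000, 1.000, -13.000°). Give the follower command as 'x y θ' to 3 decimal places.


48.000 2.000 -5.250

axis x: 4·12.000 + 0 = 48.000
axis y: 4·1.000 + -2 = 2.000
axis θ: 1/4·-13.000 + -2 = -5.250


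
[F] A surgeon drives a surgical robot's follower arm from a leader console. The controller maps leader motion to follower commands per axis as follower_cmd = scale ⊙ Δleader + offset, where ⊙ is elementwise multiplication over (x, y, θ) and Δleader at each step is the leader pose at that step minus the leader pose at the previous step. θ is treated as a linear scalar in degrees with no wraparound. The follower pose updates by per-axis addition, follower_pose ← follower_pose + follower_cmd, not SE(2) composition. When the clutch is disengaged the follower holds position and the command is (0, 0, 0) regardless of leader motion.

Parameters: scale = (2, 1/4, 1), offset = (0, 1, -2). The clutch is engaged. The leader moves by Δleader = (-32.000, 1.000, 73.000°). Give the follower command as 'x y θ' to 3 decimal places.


-64.000 1.250 71.000

axis x: 2·-32.000 + 0 = -64.000
axis y: 1/4·1.000 + 1 = 1.250
axis θ: 1·73.000 + -2 = 71.000


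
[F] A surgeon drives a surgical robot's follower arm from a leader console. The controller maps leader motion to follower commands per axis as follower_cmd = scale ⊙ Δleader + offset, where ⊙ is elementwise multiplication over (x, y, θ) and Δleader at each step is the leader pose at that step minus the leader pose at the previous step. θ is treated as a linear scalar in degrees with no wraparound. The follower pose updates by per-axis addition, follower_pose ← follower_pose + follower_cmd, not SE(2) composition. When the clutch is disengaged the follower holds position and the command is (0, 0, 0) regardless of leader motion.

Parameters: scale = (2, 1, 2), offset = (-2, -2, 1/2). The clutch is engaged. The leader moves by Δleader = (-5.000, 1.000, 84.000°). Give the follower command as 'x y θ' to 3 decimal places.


axis x: 2·-5.000 + -2 = -12.000
axis y: 1·1.000 + -2 = -1.000
axis θ: 2·84.000 + 1/2 = 168.500

-12.000 -1.000 168.500


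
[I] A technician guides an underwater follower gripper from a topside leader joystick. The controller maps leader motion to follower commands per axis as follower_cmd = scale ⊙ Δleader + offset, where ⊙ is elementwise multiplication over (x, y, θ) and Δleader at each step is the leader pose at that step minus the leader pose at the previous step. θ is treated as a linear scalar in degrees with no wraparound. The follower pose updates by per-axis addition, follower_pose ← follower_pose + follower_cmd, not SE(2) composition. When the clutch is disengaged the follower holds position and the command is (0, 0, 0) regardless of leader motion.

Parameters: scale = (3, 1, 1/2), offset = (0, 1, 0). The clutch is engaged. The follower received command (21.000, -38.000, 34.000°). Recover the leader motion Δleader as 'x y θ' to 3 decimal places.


7.000 -39.000 68.000

axis x: (21.000 − 0) / (3) = 7.000
axis y: (-38.000 − 1) / (1) = -39.000
axis θ: (34.000 − 0) / (1/2) = 68.000


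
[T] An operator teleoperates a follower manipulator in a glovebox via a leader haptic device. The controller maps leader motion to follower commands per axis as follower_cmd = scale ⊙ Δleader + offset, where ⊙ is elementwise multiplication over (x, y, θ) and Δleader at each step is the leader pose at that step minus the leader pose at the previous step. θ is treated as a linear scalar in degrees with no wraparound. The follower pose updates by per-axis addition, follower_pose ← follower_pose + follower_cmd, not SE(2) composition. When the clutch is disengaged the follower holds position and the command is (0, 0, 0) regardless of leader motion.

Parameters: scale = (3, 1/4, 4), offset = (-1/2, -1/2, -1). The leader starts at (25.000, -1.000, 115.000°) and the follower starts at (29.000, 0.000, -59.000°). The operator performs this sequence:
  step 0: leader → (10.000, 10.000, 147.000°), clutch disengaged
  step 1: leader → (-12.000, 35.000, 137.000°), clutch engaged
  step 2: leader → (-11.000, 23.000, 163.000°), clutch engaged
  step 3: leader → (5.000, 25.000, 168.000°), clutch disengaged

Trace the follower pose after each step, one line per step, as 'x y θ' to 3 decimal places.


step 0: Δleader=(-15.000, 11.000, 32.000°), disengaged; cmd=(0,0,0) → follower holds at (29.000, 0.000, -59.000°)
step 1: Δleader=(-22.000, 25.000, -10.000°), engaged; cmd=(-66.500, 5.750, -41.000°) → follower=(-37.500, 5.750, -100.000°)
step 2: Δleader=(1.000, -12.000, 26.000°), engaged; cmd=(2.500, -3.500, 103.000°) → follower=(-35.000, 2.250, 3.000°)
step 3: Δleader=(16.000, 2.000, 5.000°), disengaged; cmd=(0,0,0) → follower holds at (-35.000, 2.250, 3.000°)

29.000 0.000 -59.000
-37.500 5.750 -100.000
-35.000 2.250 3.000
-35.000 2.250 3.000
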